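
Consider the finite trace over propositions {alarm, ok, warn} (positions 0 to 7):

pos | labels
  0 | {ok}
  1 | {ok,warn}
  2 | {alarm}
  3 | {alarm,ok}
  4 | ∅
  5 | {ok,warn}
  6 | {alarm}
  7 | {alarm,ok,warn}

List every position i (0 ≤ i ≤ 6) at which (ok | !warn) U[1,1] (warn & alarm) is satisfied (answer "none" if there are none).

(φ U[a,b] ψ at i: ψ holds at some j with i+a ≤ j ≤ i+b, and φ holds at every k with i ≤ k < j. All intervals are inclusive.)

6

Evaluate at each i in [0,6]:
  i=0: ✗ (no rhs in [1,1])
  i=1: ✗ (no rhs in [2,2])
  i=2: ✗ (no rhs in [3,3])
  i=3: ✗ (no rhs in [4,4])
  i=4: ✗ (no rhs in [5,5])
  i=5: ✗ (no rhs in [6,6])
  i=6: ✓ (rhs at j=7; lhs holds on [6,6])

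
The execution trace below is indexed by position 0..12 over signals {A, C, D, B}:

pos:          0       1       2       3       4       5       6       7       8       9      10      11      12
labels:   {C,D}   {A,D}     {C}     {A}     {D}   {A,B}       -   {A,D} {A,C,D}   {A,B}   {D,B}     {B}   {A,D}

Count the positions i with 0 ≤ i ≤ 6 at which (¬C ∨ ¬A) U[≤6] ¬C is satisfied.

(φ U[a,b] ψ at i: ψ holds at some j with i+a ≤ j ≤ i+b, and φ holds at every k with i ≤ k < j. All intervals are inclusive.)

7

Evaluate at each i in [0,6]:
  i=0: ✓ (rhs at j=1; lhs holds on [0,0])
  i=1: ✓ (rhs at j=1)
  i=2: ✓ (rhs at j=3; lhs holds on [2,2])
  i=3: ✓ (rhs at j=3)
  i=4: ✓ (rhs at j=4)
  i=5: ✓ (rhs at j=5)
  i=6: ✓ (rhs at j=6)
Positions where it holds: {0, 1, 2, 3, 4, 5, 6} → 7.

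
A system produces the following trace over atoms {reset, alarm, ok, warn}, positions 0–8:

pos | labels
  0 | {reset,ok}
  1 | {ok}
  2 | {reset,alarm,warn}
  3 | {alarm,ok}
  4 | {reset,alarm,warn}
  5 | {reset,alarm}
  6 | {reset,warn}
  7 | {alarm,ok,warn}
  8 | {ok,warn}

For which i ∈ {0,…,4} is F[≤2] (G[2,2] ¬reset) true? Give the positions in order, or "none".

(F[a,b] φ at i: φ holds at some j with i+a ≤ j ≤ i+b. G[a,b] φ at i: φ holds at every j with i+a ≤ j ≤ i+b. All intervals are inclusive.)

0, 1, 3, 4

Evaluate at each i in [0,4]:
  i=0: ✓ (witness j=1)
  i=1: ✓ (witness j=1)
  i=2: ✗ (none in [2,4])
  i=3: ✓ (witness j=5)
  i=4: ✓ (witness j=5)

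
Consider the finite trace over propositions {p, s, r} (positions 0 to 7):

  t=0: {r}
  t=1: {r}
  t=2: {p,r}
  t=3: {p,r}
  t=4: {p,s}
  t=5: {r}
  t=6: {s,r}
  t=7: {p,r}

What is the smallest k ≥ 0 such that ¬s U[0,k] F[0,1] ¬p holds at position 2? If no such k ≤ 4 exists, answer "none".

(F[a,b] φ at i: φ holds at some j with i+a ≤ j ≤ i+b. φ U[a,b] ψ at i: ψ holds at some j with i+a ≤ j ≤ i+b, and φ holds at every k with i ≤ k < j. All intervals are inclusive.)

2

Need earliest j ≥ 2 with F[0,1] ¬p, and ¬s at every k in [2,j-1].
  j=2: rhs fails.
  j=3: rhs fails.
  j=4: rhs holds; lhs holds on [2,3]. k = 2.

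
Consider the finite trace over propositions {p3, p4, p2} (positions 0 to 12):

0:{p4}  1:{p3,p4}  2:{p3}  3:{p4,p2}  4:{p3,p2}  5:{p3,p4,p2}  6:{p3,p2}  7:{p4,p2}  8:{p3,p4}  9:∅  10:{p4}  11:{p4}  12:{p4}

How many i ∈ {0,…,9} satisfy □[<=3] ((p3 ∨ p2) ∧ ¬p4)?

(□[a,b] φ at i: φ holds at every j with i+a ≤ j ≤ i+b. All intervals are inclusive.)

0

Evaluate at each i in [0,9]:
  i=0: ✗ (fails at j=0)
  i=1: ✗ (fails at j=1)
  i=2: ✗ (fails at j=3)
  i=3: ✗ (fails at j=3)
  i=4: ✗ (fails at j=5)
  i=5: ✗ (fails at j=5)
  i=6: ✗ (fails at j=7)
  i=7: ✗ (fails at j=7)
  i=8: ✗ (fails at j=8)
  i=9: ✗ (fails at j=9)
Positions where it holds: {} → 0.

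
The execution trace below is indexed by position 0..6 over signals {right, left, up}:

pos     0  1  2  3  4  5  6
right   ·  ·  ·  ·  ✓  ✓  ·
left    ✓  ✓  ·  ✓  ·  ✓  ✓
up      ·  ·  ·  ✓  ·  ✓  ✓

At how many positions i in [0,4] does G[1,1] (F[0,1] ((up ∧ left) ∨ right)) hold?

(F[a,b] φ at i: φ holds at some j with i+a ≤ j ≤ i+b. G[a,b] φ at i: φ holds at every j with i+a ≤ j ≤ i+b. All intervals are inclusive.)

Evaluate at each i in [0,4]:
  i=0: ✗ (fails at j=1)
  i=1: ✓ (all of [2,2])
  i=2: ✓ (all of [3,3])
  i=3: ✓ (all of [4,4])
  i=4: ✓ (all of [5,5])
Positions where it holds: {1, 2, 3, 4} → 4.

4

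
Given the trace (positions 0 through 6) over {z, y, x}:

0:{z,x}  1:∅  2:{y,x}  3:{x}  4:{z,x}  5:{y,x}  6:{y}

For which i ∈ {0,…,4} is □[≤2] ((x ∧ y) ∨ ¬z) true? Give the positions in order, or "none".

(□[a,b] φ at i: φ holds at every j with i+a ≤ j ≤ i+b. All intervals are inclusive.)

1

Evaluate at each i in [0,4]:
  i=0: ✗ (fails at j=0)
  i=1: ✓ (all of [1,3])
  i=2: ✗ (fails at j=4)
  i=3: ✗ (fails at j=4)
  i=4: ✗ (fails at j=4)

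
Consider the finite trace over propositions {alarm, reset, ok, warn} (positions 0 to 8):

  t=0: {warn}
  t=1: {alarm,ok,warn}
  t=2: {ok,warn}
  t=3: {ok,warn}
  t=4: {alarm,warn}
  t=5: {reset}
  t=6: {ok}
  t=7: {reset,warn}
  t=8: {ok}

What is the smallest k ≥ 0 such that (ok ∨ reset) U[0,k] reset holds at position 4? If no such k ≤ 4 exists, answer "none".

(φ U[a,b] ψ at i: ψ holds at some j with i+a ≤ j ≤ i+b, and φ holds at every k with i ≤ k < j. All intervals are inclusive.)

Need earliest j ≥ 4 with reset, and (ok ∨ reset) at every k in [4,j-1].
  j=4: rhs fails.
  j=5: rhs holds but lhs fails at k=4.
  j=6: rhs fails.
  j=7: rhs holds but lhs fails at k=4.
  j=8: rhs fails.
No witness within the range → none.

none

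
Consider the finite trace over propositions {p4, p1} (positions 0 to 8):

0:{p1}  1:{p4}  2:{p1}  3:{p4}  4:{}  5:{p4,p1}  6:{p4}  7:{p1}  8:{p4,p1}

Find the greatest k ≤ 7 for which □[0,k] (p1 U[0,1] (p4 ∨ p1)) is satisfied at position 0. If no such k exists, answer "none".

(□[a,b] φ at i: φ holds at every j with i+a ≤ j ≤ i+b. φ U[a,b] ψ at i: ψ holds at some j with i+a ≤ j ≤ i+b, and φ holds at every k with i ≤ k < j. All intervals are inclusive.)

3

(p1 U[0,1] (p4 ∨ p1)) must hold from j=0 onward; find where it first fails.
  j=0: holds
  j=1: holds
  j=2: holds
  j=3: holds
  j=4: fails
Holds on [0,3], so largest k = 3.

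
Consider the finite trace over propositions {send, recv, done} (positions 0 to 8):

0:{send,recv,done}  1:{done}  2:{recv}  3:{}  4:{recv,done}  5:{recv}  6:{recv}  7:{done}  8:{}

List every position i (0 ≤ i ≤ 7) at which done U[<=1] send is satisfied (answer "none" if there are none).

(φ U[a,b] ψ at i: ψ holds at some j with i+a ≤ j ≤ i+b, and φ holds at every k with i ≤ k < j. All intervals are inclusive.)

Evaluate at each i in [0,7]:
  i=0: ✓ (rhs at j=0)
  i=1: ✗ (no rhs in [1,2])
  i=2: ✗ (no rhs in [2,3])
  i=3: ✗ (no rhs in [3,4])
  i=4: ✗ (no rhs in [4,5])
  i=5: ✗ (no rhs in [5,6])
  i=6: ✗ (no rhs in [6,7])
  i=7: ✗ (no rhs in [7,8])

0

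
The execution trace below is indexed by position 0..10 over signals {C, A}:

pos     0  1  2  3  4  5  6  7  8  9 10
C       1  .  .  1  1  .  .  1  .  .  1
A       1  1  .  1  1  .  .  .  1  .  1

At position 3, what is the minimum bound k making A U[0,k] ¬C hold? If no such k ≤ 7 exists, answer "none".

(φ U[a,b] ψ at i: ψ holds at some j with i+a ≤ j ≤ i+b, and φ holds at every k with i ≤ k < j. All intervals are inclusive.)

Need earliest j ≥ 3 with ¬C, and A at every k in [3,j-1].
  j=3: rhs fails.
  j=4: rhs fails.
  j=5: rhs holds; lhs holds on [3,4]. k = 2.

2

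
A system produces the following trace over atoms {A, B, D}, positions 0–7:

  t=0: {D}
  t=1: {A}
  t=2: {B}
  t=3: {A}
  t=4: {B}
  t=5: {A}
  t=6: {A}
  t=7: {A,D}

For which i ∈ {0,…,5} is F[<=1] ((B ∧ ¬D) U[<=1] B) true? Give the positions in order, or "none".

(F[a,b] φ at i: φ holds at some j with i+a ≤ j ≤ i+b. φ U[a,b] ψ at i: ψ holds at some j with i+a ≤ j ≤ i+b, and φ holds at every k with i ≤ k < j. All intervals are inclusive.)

1, 2, 3, 4

Evaluate at each i in [0,5]:
  i=0: ✗ (none in [0,1])
  i=1: ✓ (witness j=2)
  i=2: ✓ (witness j=2)
  i=3: ✓ (witness j=4)
  i=4: ✓ (witness j=4)
  i=5: ✗ (none in [5,6])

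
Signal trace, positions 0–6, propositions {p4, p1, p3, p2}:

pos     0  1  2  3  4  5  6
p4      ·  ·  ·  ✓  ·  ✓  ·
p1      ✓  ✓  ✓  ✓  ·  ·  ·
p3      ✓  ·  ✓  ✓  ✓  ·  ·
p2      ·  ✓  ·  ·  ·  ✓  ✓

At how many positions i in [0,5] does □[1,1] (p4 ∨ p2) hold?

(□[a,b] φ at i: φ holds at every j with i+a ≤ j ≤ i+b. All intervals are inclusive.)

4

Evaluate at each i in [0,5]:
  i=0: ✓ (all of [1,1])
  i=1: ✗ (fails at j=2)
  i=2: ✓ (all of [3,3])
  i=3: ✗ (fails at j=4)
  i=4: ✓ (all of [5,5])
  i=5: ✓ (all of [6,6])
Positions where it holds: {0, 2, 4, 5} → 4.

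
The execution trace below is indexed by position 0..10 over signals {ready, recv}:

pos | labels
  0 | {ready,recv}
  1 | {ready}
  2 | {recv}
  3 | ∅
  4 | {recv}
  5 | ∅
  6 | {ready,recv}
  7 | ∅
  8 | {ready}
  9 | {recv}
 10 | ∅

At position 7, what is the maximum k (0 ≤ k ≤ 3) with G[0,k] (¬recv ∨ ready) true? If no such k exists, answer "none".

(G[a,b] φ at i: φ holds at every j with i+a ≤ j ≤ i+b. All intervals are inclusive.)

(¬recv ∨ ready) must hold from j=7 onward; find where it first fails.
  j=7: holds
  j=8: holds
  j=9: fails
Holds on [7,8], so largest k = 1.

1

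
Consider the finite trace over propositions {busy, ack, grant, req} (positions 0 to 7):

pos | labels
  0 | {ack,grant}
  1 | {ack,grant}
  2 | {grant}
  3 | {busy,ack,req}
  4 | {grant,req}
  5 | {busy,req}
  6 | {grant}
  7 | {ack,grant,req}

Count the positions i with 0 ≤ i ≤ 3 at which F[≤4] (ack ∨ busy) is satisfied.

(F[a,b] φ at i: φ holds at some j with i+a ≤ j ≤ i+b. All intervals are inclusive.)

Evaluate at each i in [0,3]:
  i=0: ✓ (witness j=0)
  i=1: ✓ (witness j=1)
  i=2: ✓ (witness j=3)
  i=3: ✓ (witness j=3)
Positions where it holds: {0, 1, 2, 3} → 4.

4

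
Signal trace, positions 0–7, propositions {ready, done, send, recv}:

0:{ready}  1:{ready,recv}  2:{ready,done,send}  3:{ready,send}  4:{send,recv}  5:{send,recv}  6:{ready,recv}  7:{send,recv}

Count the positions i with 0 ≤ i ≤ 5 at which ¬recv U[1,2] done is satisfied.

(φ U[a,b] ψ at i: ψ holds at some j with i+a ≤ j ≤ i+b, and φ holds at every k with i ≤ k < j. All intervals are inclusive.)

0

Evaluate at each i in [0,5]:
  i=0: ✗ (lhs fails at k=1 before rhs at j=2)
  i=1: ✗ (lhs fails at k=1 before rhs at j=2)
  i=2: ✗ (no rhs in [3,4])
  i=3: ✗ (no rhs in [4,5])
  i=4: ✗ (no rhs in [5,6])
  i=5: ✗ (no rhs in [6,7])
Positions where it holds: {} → 0.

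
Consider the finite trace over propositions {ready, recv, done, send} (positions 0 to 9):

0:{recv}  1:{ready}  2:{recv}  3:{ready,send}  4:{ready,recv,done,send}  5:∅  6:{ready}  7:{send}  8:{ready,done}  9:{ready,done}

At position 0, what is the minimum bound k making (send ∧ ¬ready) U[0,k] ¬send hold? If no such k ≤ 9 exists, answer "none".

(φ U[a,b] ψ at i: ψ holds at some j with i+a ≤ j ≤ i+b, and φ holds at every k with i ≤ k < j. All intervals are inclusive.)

Need earliest j ≥ 0 with ¬send, and (send ∧ ¬ready) at every k in [0,j-1].
  j=0: rhs holds (empty prefix). k = 0.

0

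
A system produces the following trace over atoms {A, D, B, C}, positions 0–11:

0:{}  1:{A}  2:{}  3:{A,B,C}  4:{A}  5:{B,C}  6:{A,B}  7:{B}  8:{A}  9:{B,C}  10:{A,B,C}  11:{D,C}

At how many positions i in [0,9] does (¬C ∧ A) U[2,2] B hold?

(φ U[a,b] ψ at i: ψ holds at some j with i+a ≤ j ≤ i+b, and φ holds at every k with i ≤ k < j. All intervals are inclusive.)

0

Evaluate at each i in [0,9]:
  i=0: ✗ (no rhs in [2,2])
  i=1: ✗ (lhs fails at k=2 before rhs at j=3)
  i=2: ✗ (no rhs in [4,4])
  i=3: ✗ (lhs fails at k=3 before rhs at j=5)
  i=4: ✗ (lhs fails at k=5 before rhs at j=6)
  i=5: ✗ (lhs fails at k=5 before rhs at j=7)
  i=6: ✗ (no rhs in [8,8])
  i=7: ✗ (lhs fails at k=7 before rhs at j=9)
  i=8: ✗ (lhs fails at k=9 before rhs at j=10)
  i=9: ✗ (no rhs in [11,11])
Positions where it holds: {} → 0.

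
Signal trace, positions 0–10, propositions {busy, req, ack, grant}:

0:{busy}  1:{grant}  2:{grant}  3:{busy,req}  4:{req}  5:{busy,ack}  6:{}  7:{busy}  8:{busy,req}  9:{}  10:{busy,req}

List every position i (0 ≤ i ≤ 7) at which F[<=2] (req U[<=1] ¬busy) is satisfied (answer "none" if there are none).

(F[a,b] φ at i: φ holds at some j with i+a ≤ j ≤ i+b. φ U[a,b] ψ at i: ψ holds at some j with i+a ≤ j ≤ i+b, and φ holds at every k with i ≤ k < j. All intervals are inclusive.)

Evaluate at each i in [0,7]:
  i=0: ✓ (witness j=1)
  i=1: ✓ (witness j=1)
  i=2: ✓ (witness j=2)
  i=3: ✓ (witness j=3)
  i=4: ✓ (witness j=4)
  i=5: ✓ (witness j=6)
  i=6: ✓ (witness j=6)
  i=7: ✓ (witness j=8)

0, 1, 2, 3, 4, 5, 6, 7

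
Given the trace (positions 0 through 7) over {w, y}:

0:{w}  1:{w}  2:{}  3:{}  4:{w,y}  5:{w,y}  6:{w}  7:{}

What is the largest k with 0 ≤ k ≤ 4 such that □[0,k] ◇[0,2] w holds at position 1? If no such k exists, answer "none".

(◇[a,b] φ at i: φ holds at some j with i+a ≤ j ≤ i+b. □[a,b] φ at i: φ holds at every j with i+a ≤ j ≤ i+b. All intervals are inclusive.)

◇[0,2] w must hold from j=1 onward; find where it first fails.
  j=1: holds
  j=2: holds
  j=3: holds
  j=4: holds
  j=5: holds
Holds through j=5; largest k = 4.

4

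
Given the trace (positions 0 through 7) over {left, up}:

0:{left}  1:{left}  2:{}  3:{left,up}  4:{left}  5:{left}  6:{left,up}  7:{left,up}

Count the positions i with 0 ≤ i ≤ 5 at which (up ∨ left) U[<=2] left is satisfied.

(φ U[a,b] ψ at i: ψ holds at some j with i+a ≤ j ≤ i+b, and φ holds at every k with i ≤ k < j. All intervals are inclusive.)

Evaluate at each i in [0,5]:
  i=0: ✓ (rhs at j=0)
  i=1: ✓ (rhs at j=1)
  i=2: ✗ (lhs fails at k=2 before rhs at j=3)
  i=3: ✓ (rhs at j=3)
  i=4: ✓ (rhs at j=4)
  i=5: ✓ (rhs at j=5)
Positions where it holds: {0, 1, 3, 4, 5} → 5.

5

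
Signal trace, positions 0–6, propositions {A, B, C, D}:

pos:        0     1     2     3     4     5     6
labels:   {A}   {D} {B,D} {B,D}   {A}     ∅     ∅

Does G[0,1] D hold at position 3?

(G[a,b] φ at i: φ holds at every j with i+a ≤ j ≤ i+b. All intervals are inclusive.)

Check D at every j in [3,4]:
  j=3: true
  j=4: false
Fails at j=4 → formula fails.

False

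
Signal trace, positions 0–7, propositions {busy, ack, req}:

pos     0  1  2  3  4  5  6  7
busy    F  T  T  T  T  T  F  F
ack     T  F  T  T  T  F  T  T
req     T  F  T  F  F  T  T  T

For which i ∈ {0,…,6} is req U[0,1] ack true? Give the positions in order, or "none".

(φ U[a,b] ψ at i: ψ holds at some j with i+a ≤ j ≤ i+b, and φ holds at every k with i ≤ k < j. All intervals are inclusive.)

Evaluate at each i in [0,6]:
  i=0: ✓ (rhs at j=0)
  i=1: ✗ (lhs fails at k=1 before rhs at j=2)
  i=2: ✓ (rhs at j=2)
  i=3: ✓ (rhs at j=3)
  i=4: ✓ (rhs at j=4)
  i=5: ✓ (rhs at j=6; lhs holds on [5,5])
  i=6: ✓ (rhs at j=6)

0, 2, 3, 4, 5, 6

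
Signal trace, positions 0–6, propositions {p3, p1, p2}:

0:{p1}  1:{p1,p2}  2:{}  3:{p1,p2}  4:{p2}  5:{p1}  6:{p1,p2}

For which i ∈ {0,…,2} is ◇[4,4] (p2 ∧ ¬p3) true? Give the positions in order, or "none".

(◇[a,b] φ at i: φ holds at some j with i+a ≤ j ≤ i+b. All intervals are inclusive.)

0, 2

Evaluate at each i in [0,2]:
  i=0: ✓ (witness j=4)
  i=1: ✗ (none in [5,5])
  i=2: ✓ (witness j=6)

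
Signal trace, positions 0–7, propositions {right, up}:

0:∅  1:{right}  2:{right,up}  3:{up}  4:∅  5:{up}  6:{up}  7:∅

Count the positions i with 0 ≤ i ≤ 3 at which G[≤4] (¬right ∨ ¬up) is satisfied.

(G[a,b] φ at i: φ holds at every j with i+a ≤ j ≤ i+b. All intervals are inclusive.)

1

Evaluate at each i in [0,3]:
  i=0: ✗ (fails at j=2)
  i=1: ✗ (fails at j=2)
  i=2: ✗ (fails at j=2)
  i=3: ✓ (all of [3,7])
Positions where it holds: {3} → 1.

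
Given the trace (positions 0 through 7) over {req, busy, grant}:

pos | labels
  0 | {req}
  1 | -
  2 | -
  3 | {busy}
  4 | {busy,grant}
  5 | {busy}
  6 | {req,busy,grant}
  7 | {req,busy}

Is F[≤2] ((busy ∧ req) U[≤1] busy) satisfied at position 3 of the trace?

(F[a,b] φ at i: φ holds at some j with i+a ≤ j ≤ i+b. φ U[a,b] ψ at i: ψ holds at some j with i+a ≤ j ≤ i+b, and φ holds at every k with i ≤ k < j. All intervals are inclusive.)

Check ((busy ∧ req) U[≤1] busy) at each j in [3,5]:
  j=3: holds
  j=4: holds
  j=5: holds
Found at j=3 → formula holds.

Yes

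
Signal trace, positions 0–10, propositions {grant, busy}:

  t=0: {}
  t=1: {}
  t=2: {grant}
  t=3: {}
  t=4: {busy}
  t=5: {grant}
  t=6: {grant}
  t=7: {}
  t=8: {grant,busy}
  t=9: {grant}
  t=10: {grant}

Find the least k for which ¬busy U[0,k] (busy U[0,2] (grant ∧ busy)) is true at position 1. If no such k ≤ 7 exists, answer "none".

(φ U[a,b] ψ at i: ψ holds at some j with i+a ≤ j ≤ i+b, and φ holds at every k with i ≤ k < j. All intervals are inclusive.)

Need earliest j ≥ 1 with (busy U[0,2] (grant ∧ busy)), and ¬busy at every k in [1,j-1].
  j=1: rhs fails.
  j=2: rhs fails.
  j=3: rhs fails.
  j=4: rhs fails.
  j=5: rhs fails.
  j=6: rhs fails.
  j=7: rhs fails.
  j=8: rhs holds but lhs fails at k=4.
No witness within the range → none.

none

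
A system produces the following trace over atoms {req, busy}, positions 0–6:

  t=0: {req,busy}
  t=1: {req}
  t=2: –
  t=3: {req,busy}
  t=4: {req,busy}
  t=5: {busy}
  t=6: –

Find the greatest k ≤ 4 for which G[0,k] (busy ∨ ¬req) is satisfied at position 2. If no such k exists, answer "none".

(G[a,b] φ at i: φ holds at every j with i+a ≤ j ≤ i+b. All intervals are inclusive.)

(busy ∨ ¬req) must hold from j=2 onward; find where it first fails.
  j=2: holds
  j=3: holds
  j=4: holds
  j=5: holds
  j=6: holds
Holds through j=6; largest k = 4.

4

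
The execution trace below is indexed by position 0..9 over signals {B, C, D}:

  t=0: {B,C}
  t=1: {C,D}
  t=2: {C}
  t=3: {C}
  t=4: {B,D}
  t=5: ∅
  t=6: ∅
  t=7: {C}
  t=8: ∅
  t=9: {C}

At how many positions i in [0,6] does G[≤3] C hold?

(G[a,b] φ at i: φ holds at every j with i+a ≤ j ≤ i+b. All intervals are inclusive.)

1

Evaluate at each i in [0,6]:
  i=0: ✓ (all of [0,3])
  i=1: ✗ (fails at j=4)
  i=2: ✗ (fails at j=4)
  i=3: ✗ (fails at j=4)
  i=4: ✗ (fails at j=4)
  i=5: ✗ (fails at j=5)
  i=6: ✗ (fails at j=6)
Positions where it holds: {0} → 1.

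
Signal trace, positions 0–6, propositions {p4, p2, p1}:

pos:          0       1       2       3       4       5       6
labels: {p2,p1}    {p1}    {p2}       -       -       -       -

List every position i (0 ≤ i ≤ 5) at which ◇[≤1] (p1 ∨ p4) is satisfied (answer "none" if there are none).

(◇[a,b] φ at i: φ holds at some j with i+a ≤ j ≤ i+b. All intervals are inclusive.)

0, 1

Evaluate at each i in [0,5]:
  i=0: ✓ (witness j=0)
  i=1: ✓ (witness j=1)
  i=2: ✗ (none in [2,3])
  i=3: ✗ (none in [3,4])
  i=4: ✗ (none in [4,5])
  i=5: ✗ (none in [5,6])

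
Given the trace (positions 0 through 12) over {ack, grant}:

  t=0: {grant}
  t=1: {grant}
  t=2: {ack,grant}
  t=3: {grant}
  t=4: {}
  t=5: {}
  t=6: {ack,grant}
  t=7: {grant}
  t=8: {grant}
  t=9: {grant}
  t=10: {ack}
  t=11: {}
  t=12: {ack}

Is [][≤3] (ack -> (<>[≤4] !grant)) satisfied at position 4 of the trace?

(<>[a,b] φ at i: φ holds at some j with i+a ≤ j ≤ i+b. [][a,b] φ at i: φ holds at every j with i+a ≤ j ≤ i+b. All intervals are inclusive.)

Yes

Check (ack -> (<>[≤4] !grant)) at every j in [4,7]:
  j=4: antecedent false → ✓
  j=5: antecedent false → ✓
  j=6: antecedent true; consequent holds (witness at 10) → ✓
  j=7: antecedent false → ✓
All positions satisfy it → formula holds.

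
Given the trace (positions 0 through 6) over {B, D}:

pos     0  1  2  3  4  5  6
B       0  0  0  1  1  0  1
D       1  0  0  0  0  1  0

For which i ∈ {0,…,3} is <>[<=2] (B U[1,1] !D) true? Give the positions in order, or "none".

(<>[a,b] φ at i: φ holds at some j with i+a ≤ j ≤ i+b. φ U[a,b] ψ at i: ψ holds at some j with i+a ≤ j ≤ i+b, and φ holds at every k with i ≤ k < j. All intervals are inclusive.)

1, 2, 3

Evaluate at each i in [0,3]:
  i=0: ✗ (none in [0,2])
  i=1: ✓ (witness j=3)
  i=2: ✓ (witness j=3)
  i=3: ✓ (witness j=3)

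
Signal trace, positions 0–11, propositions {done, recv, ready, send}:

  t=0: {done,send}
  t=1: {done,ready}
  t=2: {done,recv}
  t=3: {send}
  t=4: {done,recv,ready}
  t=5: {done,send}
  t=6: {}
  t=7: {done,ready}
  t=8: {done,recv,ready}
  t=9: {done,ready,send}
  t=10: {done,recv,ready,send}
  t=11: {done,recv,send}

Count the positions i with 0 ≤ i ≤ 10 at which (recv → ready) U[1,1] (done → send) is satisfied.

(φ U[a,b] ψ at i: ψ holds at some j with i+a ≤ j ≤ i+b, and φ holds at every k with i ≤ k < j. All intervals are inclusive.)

5

Evaluate at each i in [0,10]:
  i=0: ✗ (no rhs in [1,1])
  i=1: ✗ (no rhs in [2,2])
  i=2: ✗ (lhs fails at k=2 before rhs at j=3)
  i=3: ✗ (no rhs in [4,4])
  i=4: ✓ (rhs at j=5; lhs holds on [4,4])
  i=5: ✓ (rhs at j=6; lhs holds on [5,5])
  i=6: ✗ (no rhs in [7,7])
  i=7: ✗ (no rhs in [8,8])
  i=8: ✓ (rhs at j=9; lhs holds on [8,8])
  i=9: ✓ (rhs at j=10; lhs holds on [9,9])
  i=10: ✓ (rhs at j=11; lhs holds on [10,10])
Positions where it holds: {4, 5, 8, 9, 10} → 5.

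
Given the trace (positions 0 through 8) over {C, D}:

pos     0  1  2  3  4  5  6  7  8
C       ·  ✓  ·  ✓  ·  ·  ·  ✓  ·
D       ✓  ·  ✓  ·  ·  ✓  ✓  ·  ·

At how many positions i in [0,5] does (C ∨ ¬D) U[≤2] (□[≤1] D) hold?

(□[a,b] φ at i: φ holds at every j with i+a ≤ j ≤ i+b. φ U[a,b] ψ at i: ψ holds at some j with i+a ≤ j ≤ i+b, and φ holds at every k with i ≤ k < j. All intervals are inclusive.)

Evaluate at each i in [0,5]:
  i=0: ✗ (no rhs in [0,2])
  i=1: ✗ (no rhs in [1,3])
  i=2: ✗ (no rhs in [2,4])
  i=3: ✓ (rhs at j=5; lhs holds on [3,4])
  i=4: ✓ (rhs at j=5; lhs holds on [4,4])
  i=5: ✓ (rhs at j=5)
Positions where it holds: {3, 4, 5} → 3.

3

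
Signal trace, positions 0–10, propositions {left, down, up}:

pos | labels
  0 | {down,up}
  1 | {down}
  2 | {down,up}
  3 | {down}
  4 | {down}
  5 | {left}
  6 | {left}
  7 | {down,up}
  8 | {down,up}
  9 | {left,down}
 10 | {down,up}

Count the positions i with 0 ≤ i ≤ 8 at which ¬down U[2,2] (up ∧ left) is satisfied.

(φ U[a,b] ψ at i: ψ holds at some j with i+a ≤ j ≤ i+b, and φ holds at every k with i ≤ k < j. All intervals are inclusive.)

Evaluate at each i in [0,8]:
  i=0: ✗ (no rhs in [2,2])
  i=1: ✗ (no rhs in [3,3])
  i=2: ✗ (no rhs in [4,4])
  i=3: ✗ (no rhs in [5,5])
  i=4: ✗ (no rhs in [6,6])
  i=5: ✗ (no rhs in [7,7])
  i=6: ✗ (no rhs in [8,8])
  i=7: ✗ (no rhs in [9,9])
  i=8: ✗ (no rhs in [10,10])
Positions where it holds: {} → 0.

0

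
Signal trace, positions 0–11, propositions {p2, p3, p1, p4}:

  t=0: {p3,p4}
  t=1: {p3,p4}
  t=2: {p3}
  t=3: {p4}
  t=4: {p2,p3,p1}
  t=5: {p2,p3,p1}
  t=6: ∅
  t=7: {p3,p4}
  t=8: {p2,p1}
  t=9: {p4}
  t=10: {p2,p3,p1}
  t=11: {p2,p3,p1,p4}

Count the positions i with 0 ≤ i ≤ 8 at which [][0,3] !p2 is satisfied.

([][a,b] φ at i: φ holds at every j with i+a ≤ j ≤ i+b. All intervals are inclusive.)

1

Evaluate at each i in [0,8]:
  i=0: ✓ (all of [0,3])
  i=1: ✗ (fails at j=4)
  i=2: ✗ (fails at j=4)
  i=3: ✗ (fails at j=4)
  i=4: ✗ (fails at j=4)
  i=5: ✗ (fails at j=5)
  i=6: ✗ (fails at j=8)
  i=7: ✗ (fails at j=8)
  i=8: ✗ (fails at j=8)
Positions where it holds: {0} → 1.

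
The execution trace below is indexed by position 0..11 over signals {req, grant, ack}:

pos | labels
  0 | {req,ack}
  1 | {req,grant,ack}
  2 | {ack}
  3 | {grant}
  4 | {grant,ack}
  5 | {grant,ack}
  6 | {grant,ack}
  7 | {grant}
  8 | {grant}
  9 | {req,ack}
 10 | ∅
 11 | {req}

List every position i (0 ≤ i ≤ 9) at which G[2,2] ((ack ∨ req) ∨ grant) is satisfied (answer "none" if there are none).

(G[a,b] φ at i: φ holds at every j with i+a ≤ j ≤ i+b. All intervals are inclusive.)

0, 1, 2, 3, 4, 5, 6, 7, 9

Evaluate at each i in [0,9]:
  i=0: ✓ (all of [2,2])
  i=1: ✓ (all of [3,3])
  i=2: ✓ (all of [4,4])
  i=3: ✓ (all of [5,5])
  i=4: ✓ (all of [6,6])
  i=5: ✓ (all of [7,7])
  i=6: ✓ (all of [8,8])
  i=7: ✓ (all of [9,9])
  i=8: ✗ (fails at j=10)
  i=9: ✓ (all of [11,11])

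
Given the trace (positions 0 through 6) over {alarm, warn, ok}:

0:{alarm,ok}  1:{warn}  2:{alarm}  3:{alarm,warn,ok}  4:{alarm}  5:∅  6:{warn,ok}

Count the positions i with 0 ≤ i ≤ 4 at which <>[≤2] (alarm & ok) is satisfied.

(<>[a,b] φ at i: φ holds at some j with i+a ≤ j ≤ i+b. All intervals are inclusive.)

Evaluate at each i in [0,4]:
  i=0: ✓ (witness j=0)
  i=1: ✓ (witness j=3)
  i=2: ✓ (witness j=3)
  i=3: ✓ (witness j=3)
  i=4: ✗ (none in [4,6])
Positions where it holds: {0, 1, 2, 3} → 4.

4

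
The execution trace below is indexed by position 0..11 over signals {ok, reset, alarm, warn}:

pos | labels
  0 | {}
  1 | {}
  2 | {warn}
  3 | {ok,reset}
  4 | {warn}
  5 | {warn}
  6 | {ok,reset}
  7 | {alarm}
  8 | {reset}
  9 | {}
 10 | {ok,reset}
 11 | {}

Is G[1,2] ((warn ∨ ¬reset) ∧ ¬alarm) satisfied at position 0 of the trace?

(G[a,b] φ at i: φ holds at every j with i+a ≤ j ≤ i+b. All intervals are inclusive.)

Check ((warn ∨ ¬reset) ∧ ¬alarm) at every j in [1,2]:
  j=1: true
  j=2: true
All positions satisfy it → formula holds.

True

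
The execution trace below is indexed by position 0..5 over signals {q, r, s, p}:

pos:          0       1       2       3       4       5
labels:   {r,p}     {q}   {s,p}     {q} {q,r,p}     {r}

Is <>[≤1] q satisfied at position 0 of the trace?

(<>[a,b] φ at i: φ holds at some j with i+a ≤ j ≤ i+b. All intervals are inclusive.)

Yes

Check q at each j in [0,1]:
  j=0: false
  j=1: true
Found at j=1 → formula holds.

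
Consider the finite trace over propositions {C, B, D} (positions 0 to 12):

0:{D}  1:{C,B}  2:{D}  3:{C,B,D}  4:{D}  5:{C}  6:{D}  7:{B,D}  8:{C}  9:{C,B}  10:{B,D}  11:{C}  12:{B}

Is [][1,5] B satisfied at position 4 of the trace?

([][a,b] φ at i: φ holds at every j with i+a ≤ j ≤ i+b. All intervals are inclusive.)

Check B at every j in [5,9]:
  j=5: false
  j=6: false
  j=7: true
  j=8: false
  j=9: true
Fails at j=5 → formula fails.

No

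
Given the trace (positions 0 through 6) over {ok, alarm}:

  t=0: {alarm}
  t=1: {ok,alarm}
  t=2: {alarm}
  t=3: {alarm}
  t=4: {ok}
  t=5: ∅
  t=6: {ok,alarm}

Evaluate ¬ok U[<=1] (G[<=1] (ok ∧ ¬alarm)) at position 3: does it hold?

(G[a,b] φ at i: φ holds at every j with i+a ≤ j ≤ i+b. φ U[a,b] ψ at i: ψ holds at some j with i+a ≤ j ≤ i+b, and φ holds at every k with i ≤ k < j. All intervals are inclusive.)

Need some j in [3,4] with G[<=1] (ok ∧ ¬alarm), and ¬ok at every k in [3,j-1].
  j=3: G[<=1] (ok ∧ ¬alarm) — fails at 3.
  j=4: G[<=1] (ok ∧ ¬alarm) — fails at 5.
No j in the window works → until fails.

No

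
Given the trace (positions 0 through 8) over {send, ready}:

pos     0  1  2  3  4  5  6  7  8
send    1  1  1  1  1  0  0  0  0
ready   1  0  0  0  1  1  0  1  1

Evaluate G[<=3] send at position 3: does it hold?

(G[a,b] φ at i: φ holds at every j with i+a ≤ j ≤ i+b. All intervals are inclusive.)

Does not hold

Check send at every j in [3,6]:
  j=3: true
  j=4: true
  j=5: false
  j=6: false
Fails at j=5 → formula fails.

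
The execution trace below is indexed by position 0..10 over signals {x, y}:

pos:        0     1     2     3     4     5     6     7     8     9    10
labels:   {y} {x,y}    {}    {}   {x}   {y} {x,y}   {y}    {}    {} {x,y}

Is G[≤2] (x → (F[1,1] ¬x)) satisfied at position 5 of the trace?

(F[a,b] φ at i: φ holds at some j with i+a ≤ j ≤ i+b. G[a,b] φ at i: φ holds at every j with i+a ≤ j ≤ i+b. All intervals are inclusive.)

Yes

Check (x → (F[1,1] ¬x)) at every j in [5,7]:
  j=5: antecedent false → ✓
  j=6: antecedent true; consequent holds (witness at 7) → ✓
  j=7: antecedent false → ✓
All positions satisfy it → formula holds.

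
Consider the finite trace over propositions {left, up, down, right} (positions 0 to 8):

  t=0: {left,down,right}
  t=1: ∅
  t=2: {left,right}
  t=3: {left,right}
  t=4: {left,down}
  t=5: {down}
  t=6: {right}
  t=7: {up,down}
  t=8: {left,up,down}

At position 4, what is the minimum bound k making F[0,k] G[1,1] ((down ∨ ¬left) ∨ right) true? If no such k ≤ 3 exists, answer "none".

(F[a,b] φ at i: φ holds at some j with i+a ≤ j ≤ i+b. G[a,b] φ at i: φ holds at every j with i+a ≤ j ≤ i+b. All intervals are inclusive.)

0

Scan j = 4,5,… for G[1,1] ((down ∨ ¬left) ∨ right):
  j=4: holds
First hit at j=4, so smallest k = 4-4 = 0.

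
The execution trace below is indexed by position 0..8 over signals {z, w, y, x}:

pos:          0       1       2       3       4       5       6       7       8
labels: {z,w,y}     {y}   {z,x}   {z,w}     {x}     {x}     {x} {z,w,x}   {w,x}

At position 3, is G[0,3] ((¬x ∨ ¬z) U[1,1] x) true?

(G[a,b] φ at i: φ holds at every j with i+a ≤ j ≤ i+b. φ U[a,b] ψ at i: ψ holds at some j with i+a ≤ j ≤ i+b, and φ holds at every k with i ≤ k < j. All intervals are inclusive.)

Holds

Check ((¬x ∨ ¬z) U[1,1] x) at every j in [3,6]:
  j=3: holds
  j=4: holds
  j=5: holds
  j=6: holds
All positions satisfy it → formula holds.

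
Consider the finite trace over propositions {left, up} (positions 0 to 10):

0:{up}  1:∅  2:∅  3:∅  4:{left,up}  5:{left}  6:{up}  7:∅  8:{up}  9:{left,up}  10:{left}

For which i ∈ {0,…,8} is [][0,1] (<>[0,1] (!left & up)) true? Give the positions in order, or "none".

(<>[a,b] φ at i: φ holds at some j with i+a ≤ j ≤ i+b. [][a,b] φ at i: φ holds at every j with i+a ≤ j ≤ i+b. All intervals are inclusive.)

5, 6, 7

Evaluate at each i in [0,8]:
  i=0: ✗ (fails at j=1)
  i=1: ✗ (fails at j=1)
  i=2: ✗ (fails at j=2)
  i=3: ✗ (fails at j=3)
  i=4: ✗ (fails at j=4)
  i=5: ✓ (all of [5,6])
  i=6: ✓ (all of [6,7])
  i=7: ✓ (all of [7,8])
  i=8: ✗ (fails at j=9)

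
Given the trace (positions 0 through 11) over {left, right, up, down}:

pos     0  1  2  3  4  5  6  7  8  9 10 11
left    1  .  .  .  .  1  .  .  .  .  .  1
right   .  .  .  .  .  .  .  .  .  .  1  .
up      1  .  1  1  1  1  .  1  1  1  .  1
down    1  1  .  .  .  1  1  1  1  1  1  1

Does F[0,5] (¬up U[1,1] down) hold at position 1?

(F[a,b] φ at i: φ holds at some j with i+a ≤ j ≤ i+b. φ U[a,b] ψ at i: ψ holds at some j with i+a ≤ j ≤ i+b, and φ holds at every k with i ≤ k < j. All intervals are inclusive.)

Check (¬up U[1,1] down) at each j in [1,6]:
  j=1: fails
  j=2: fails
  j=3: fails
  j=4: fails
  j=5: fails
  j=6: holds
Found at j=6 → formula holds.

True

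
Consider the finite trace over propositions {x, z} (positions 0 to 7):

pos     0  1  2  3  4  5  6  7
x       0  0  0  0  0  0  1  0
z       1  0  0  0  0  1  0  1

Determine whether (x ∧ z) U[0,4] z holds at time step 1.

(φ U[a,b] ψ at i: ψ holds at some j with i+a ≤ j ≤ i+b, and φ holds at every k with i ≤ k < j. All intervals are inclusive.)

Need some j in [1,5] with z, and (x ∧ z) at every k in [1,j-1].
  j=1: z false.
  j=2: z false.
  j=3: z false.
  j=4: z false.
  j=5: z holds, but (x ∧ z) fails at k=1 → not this j.
No j in the window works → until fails.

False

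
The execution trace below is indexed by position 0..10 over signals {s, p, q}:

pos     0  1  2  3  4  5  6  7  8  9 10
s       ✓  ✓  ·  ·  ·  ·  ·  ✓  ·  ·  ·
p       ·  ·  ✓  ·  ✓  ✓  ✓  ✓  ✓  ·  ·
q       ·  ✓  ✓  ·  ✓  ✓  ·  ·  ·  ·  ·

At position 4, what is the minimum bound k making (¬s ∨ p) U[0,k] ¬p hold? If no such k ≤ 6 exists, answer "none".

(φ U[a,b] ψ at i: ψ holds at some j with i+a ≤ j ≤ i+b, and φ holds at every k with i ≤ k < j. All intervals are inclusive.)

5

Need earliest j ≥ 4 with ¬p, and (¬s ∨ p) at every k in [4,j-1].
  j=4: rhs fails.
  j=5: rhs fails.
  j=6: rhs fails.
  j=7: rhs fails.
  j=8: rhs fails.
  j=9: rhs holds; lhs holds on [4,8]. k = 5.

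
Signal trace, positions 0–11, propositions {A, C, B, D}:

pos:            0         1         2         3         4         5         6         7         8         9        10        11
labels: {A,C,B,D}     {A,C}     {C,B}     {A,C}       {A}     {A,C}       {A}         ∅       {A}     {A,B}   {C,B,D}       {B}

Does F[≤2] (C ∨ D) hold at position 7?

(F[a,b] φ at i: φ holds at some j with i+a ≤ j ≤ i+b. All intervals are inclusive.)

Check (C ∨ D) at each j in [7,9]:
  j=7: false
  j=8: false
  j=9: false
No position in the window satisfies it → formula fails.

Does not hold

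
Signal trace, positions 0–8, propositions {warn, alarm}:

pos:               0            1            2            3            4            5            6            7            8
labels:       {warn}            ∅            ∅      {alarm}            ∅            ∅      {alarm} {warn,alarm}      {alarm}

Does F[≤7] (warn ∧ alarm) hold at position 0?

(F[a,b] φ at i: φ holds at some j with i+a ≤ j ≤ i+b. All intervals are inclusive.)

Check (warn ∧ alarm) at each j in [0,7]:
  j=0: false
  j=1: false
  j=2: false
  j=3: false
  j=4: false
  j=5: false
  j=6: false
  j=7: true
Found at j=7 → formula holds.

Holds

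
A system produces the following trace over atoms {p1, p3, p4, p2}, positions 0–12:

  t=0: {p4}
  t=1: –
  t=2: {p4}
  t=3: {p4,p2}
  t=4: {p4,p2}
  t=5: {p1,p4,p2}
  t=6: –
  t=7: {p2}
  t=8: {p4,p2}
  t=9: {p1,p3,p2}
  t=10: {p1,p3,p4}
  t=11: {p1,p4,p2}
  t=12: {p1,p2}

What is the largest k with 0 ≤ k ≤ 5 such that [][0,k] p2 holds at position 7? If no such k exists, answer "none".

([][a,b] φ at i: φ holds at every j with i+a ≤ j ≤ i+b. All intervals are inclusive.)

p2 must hold from j=7 onward; find where it first fails.
  j=7: holds
  j=8: holds
  j=9: holds
  j=10: fails
Holds on [7,9], so largest k = 2.

2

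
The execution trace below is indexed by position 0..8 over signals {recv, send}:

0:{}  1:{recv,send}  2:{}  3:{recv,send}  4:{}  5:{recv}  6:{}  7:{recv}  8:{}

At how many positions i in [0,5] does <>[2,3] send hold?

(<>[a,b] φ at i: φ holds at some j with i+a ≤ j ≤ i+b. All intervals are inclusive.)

Evaluate at each i in [0,5]:
  i=0: ✓ (witness j=3)
  i=1: ✓ (witness j=3)
  i=2: ✗ (none in [4,5])
  i=3: ✗ (none in [5,6])
  i=4: ✗ (none in [6,7])
  i=5: ✗ (none in [7,8])
Positions where it holds: {0, 1} → 2.

2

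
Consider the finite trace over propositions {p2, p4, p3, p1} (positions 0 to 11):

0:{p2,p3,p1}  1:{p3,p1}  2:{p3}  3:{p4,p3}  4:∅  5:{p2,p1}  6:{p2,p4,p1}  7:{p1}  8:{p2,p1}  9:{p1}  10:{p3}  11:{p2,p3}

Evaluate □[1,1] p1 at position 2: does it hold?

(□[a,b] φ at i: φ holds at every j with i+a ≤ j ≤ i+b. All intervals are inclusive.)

No

Check p1 at every j in [3,3]:
  j=3: false
Fails at j=3 → formula fails.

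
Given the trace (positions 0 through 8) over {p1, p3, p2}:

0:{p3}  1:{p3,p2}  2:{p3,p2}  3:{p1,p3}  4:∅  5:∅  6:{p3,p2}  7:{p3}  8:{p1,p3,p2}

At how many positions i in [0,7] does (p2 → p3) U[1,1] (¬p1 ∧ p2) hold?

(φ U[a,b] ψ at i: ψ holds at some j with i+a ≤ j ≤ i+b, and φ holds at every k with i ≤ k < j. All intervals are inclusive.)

3

Evaluate at each i in [0,7]:
  i=0: ✓ (rhs at j=1; lhs holds on [0,0])
  i=1: ✓ (rhs at j=2; lhs holds on [1,1])
  i=2: ✗ (no rhs in [3,3])
  i=3: ✗ (no rhs in [4,4])
  i=4: ✗ (no rhs in [5,5])
  i=5: ✓ (rhs at j=6; lhs holds on [5,5])
  i=6: ✗ (no rhs in [7,7])
  i=7: ✗ (no rhs in [8,8])
Positions where it holds: {0, 1, 5} → 3.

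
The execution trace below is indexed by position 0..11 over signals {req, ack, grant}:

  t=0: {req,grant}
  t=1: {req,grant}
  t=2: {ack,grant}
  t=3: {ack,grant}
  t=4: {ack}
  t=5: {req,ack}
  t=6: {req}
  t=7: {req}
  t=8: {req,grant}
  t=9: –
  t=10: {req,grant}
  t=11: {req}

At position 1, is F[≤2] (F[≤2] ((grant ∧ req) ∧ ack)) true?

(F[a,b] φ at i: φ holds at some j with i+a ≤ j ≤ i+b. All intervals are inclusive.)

Check F[≤2] ((grant ∧ req) ∧ ack) at each j in [1,3]:
  j=1: fails (none in [1,3])
  j=2: fails (none in [2,4])
  j=3: fails (none in [3,5])
No position in the window satisfies it → formula fails.

No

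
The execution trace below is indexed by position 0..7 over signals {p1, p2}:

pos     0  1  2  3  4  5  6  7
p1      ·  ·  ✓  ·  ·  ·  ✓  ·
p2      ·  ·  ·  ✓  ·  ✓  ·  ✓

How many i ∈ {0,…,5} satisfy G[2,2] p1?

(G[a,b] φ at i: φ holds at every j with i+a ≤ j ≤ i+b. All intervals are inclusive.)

Evaluate at each i in [0,5]:
  i=0: ✓ (all of [2,2])
  i=1: ✗ (fails at j=3)
  i=2: ✗ (fails at j=4)
  i=3: ✗ (fails at j=5)
  i=4: ✓ (all of [6,6])
  i=5: ✗ (fails at j=7)
Positions where it holds: {0, 4} → 2.

2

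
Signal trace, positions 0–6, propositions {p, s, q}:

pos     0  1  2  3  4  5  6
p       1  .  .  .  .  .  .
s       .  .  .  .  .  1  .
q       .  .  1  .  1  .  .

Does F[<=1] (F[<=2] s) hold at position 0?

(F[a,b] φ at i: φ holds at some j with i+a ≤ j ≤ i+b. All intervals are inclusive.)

Check F[<=2] s at each j in [0,1]:
  j=0: fails (none in [0,2])
  j=1: fails (none in [1,3])
No position in the window satisfies it → formula fails.

False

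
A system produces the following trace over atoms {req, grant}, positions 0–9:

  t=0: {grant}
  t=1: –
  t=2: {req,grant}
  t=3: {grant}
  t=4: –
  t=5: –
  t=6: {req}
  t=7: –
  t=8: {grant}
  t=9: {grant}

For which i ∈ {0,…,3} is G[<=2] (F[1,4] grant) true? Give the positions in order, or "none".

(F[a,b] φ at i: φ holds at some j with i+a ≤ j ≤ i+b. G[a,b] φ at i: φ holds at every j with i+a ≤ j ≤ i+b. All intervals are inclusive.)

0

Evaluate at each i in [0,3]:
  i=0: ✓ (all of [0,2])
  i=1: ✗ (fails at j=3)
  i=2: ✗ (fails at j=3)
  i=3: ✗ (fails at j=3)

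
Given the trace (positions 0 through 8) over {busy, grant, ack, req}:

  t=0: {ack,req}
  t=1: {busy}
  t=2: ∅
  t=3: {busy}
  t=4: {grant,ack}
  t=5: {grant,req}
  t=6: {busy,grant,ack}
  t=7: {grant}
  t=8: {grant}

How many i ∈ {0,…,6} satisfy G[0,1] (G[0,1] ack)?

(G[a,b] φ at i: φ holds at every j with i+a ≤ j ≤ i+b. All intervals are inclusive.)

Evaluate at each i in [0,6]:
  i=0: ✗ (fails at j=0)
  i=1: ✗ (fails at j=1)
  i=2: ✗ (fails at j=2)
  i=3: ✗ (fails at j=3)
  i=4: ✗ (fails at j=4)
  i=5: ✗ (fails at j=5)
  i=6: ✗ (fails at j=6)
Positions where it holds: {} → 0.

0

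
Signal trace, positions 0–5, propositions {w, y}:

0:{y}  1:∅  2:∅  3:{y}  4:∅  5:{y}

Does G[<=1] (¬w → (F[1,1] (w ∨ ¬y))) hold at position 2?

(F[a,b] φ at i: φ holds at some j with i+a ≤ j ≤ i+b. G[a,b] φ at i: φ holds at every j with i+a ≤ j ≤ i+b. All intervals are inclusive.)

Check (¬w → (F[1,1] (w ∨ ¬y))) at every j in [2,3]:
  j=2: antecedent true; consequent fails (none in [3,3]) → ✗
  j=3: antecedent true; consequent holds (witness at 4) → ✓
Fails at j=2 → formula fails.

False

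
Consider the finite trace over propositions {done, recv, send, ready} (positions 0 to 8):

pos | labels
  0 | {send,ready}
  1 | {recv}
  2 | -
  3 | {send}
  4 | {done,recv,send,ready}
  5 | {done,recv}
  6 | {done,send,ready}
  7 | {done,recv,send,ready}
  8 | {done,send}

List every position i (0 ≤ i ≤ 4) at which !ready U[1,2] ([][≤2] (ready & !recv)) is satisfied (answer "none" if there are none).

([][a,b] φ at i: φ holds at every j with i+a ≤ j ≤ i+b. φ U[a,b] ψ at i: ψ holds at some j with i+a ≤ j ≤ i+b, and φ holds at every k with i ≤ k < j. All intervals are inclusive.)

none

Evaluate at each i in [0,4]:
  i=0: ✗ (no rhs in [1,2])
  i=1: ✗ (no rhs in [2,3])
  i=2: ✗ (no rhs in [3,4])
  i=3: ✗ (no rhs in [4,5])
  i=4: ✗ (no rhs in [5,6])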